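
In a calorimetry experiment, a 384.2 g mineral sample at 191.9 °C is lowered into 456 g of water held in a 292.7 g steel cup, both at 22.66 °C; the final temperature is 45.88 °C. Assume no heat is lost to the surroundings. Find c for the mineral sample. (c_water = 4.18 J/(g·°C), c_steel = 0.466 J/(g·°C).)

Energy conservation, ΣQ = 0:
384.2·c·(45.88 − 191.9) + 456·4.18·(45.88 − 22.66) + 292.7·0.466·(45.88 − 22.66) = 0
-56101 c = -47426
c = -47426/-56101 ≈ 0.8454 J/(g·°C)

c ≈ 0.845 J/(g·°C)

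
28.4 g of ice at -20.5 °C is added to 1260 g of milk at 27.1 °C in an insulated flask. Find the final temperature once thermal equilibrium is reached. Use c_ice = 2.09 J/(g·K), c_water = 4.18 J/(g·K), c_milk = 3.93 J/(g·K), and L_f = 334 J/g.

T_f ≈ 24.4 °C

Heat gained plus heat lost sum to zero:
ice -20.5→0 °C: 28.4×2.09×20.5 = 1216.8; latent heat to melt: 28.4×334 = 9485.6; warm the meltwater: 118.71 T; milk cools: 1260×3.93×(T − 27.1) = 4951.8(T − 27.1)
5070.5 T = 134194 − 10702 = 123491
T ≈ 24.35 °C. Since T > 0 °C, the all-ice-melts assumption holds.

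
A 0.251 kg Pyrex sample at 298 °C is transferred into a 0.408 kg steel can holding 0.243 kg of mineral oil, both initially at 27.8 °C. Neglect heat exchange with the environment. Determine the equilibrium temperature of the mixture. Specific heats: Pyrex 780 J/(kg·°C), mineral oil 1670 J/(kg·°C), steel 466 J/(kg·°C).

T_f ≈ 94.6 °C

Energy conservation, ΣQ = 0:
0.251*780*(T − 298) + 0.243*1670*(T − 27.8) + 0.408*466*(T − 27.8) = 0
791.72 T = 74910
T = 74910 / 791.72 = 94.6 °C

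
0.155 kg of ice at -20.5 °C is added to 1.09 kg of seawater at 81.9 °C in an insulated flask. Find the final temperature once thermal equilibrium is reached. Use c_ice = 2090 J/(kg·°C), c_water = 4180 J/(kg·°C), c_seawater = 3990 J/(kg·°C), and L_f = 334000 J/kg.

T_f ≈ 59.6 °C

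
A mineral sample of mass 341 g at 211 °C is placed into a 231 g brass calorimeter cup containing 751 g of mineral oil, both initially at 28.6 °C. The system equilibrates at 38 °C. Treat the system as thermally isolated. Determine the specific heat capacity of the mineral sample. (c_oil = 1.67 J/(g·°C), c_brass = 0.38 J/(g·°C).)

Conservation of energy gives ΣQ = 0:
341·c·(38 − 211) + 751·1.67·(38 − 28.6) + 231·0.38·(38 − 28.6) = 0
-58993 c = -12614
c = -12614/-58993 ≈ 0.2138 J/(g·°C)

c ≈ 0.214 J/(g·°C)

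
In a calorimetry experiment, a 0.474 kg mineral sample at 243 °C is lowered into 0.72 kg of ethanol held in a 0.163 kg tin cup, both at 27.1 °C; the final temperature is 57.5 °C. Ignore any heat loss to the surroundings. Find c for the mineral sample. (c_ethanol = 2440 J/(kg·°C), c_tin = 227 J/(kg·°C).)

Let T be the final temperature. ΣQ_i = 0:
0.474·c·(57.5 − 243) + 0.72·2440·(57.5 − 27.1) + 0.163·227·(57.5 − 27.1) = 0
-87.93 c = -54532
c = -54532/-87.93 ≈ 620.2 J/(kg·°C)

c ≈ 620 J/(kg·°C)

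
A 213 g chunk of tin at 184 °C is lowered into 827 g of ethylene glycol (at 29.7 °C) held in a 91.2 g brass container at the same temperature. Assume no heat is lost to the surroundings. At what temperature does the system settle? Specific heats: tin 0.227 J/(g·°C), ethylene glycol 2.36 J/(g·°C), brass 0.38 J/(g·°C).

T_f ≈ 33.4 °C

Net heat exchanged in the isolated system is zero:
213·0.227·(T − 184) + 827·2.36·(T − 29.7) + 91.2·0.38·(T − 29.7) = 0
48.35(T − 184) + 1951.7(T − 29.7) + 34.66(T − 29.7) = 0
2034.7 T = 67892
T ≈ 33.37 °C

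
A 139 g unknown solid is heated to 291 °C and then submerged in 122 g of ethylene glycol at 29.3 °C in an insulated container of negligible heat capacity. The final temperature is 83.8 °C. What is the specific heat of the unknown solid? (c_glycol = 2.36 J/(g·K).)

c ≈ 0.545 J/(g·K)

Heat lost by the unknown solid = heat gained by the glycol:
139×c×(291 − 83.8) = 122×2.36×(83.8 − 29.3)
28801 c = 15692  ⇒  c ≈ 0.5448 J/(g·K)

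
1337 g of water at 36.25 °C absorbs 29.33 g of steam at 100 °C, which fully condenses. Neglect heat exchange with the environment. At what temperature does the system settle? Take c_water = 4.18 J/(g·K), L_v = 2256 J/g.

T_f ≈ 49.2 °C

Conservation of energy gives ΣQ = 0:
condense steam: −29.33×2256 = −66168; condensed water 100 °C→T: 122.6(T − 100); original water: 5588.7(T − 36.25)
5711.3 T = 66168 + 12260 + 202589 = 281017
T ≈ 49.20 °C, under the boiling point, so the assumption holds.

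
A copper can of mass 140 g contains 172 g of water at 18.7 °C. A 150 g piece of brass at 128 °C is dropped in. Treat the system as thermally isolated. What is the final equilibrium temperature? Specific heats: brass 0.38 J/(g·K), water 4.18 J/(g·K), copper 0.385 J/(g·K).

T_f ≈ 26.2 °C

Conservation of energy gives ΣQ = 0:
150*0.38*(T − 128) + 172*4.18*(T − 18.7) + 140*0.385*(T − 18.7) = 0
57(T − 128) + 718.96(T − 18.7) + 53.9(T − 18.7) = 0
(57 + 718.96 + 53.9) T = 57*128 + 718.96*18.7 + 53.9*18.7
T = 21748 / 829.86 = 26.2 °C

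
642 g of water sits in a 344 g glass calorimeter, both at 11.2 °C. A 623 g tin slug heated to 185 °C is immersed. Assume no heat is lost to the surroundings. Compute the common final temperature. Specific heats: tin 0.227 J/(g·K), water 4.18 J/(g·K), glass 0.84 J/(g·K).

T_f ≈ 19.1 °C

Heat gained plus heat lost sum to zero:
623×0.227×(T − 185) + 642×4.18×(T − 11.2) + 344×0.84×(T − 11.2) = 0
141.42(T − 185) + 2683.6(T − 11.2) + 288.96(T − 11.2) = 0
(141.42 + 2683.6 + 288.96) T = 141.42×185 + 2683.6×11.2 + 288.96×11.2
T = 59455/3113.9 ≈ 19.09 °C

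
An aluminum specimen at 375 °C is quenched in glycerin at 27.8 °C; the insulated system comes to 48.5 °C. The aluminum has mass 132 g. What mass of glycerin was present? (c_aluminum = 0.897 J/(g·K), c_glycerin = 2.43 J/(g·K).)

Let T be the final temperature. ΣQ_i = 0:
132·0.897·(48.5 − 375) + m·2.43·(48.5 − 27.8) = 0
50.3 m = 38659
m = 38659/50.3 ≈ 768.6 g

m ≈ 769 g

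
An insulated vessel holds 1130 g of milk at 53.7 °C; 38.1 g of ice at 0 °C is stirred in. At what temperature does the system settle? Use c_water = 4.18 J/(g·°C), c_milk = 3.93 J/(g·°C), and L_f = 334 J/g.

Conservation of energy gives ΣQ = 0:
fusion: m_ice L_f = 38.1·334 = 12725
  meltwater 0→T: 38.1·4.18·T = 159.26 T
  milk: 4440.9(T − 53.7)
4600.2 T = 238476 − 12725 = 225751
T ≈ 49.07 °C — above 0 °C, consistent with complete melting.

T_f ≈ 49.1 °C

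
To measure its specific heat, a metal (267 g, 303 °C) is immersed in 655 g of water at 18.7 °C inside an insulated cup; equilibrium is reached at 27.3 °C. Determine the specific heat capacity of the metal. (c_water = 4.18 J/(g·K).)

c ≈ 0.32 J/(g·K)

Setting the total heat transfer to zero:
267×c×(27.3 − 303) + 655×4.18×(27.3 − 18.7) = 0
-73612 c = -23546
c = -23546/-73612 ≈ 0.3199 J/(g·K)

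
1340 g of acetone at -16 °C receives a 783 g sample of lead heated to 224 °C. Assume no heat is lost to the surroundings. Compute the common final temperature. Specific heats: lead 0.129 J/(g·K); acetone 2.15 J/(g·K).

Setting the total heat transfer to zero:
783*0.129*(T − 224) + 1340*2.15*(T − (-16)) = 0
101.01(T − 224) + 2881(T − (-16)) = 0
(101.01 + 2881) T = 101.01*224 + 2881*(-16)
T = -23470/2982 ≈ -7.87 °C

T_f ≈ -7.9 °C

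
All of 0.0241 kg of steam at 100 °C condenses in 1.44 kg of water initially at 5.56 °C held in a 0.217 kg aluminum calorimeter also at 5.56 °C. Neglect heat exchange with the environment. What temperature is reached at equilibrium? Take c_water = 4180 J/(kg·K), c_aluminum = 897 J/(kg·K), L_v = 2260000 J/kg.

T_f ≈ 15.7 °C

Taking heat into each body as positive, Σ m c ΔT = 0:
latent heat released on condensation: 0.0241×2260000 = 54466; condensate cools 100→T: 0.0241×4180×(T − 100) = 100.74(T − 100); original water: 6019.2(T − 5.56); cup: 194.65(T − 5.56)
6314.6 T = 54466 + 10074 + 34549 = 99089
T ≈ 15.69 °C — below 100 °C, confirming all the steam condensed.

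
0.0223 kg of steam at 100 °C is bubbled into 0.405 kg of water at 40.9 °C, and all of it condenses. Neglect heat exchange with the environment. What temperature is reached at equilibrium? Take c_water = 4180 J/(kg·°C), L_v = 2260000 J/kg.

T_f ≈ 72.2 °C

Energy conservation, ΣQ = 0:
latent heat released on condensation: 0.0223×2260000 = 50398
  condensate cools 100→T: 0.0223×4180×(T − 100) = 93.21(T − 100)
  water warms: 0.405×4180×(T − 40.9) = 1692.9(T − 40.9)
1786.1 T = 50398 + 9321.4 + 69240 = 128959
T ≈ 72.20 °C (< 100 °C, so full condensation is consistent).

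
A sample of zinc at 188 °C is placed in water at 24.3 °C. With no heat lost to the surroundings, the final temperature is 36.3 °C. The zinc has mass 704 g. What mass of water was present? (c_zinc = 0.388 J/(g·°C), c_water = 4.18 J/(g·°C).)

Setting the total heat transfer to zero:
704·0.388·(36.3 − 188) + m·4.18·(36.3 − 24.3) = 0
50.16 m = 41437
m = 41437/50.16 ≈ 826.1 g

m ≈ 826 g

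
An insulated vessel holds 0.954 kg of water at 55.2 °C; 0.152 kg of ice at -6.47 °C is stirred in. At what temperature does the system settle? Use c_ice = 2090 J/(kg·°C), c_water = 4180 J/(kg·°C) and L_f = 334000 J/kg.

Let T be the final temperature. ΣQ_i = 0:
ice -6.47→0 °C: 0.152×2090×6.47 = 2055.4
  latent heat to melt: 0.152×334000 = 50768
  warm the meltwater: 635.36 T
  water: 3987.7(T − 55.2)
4623.1 T = 220122 − 52823 = 167299
T ≈ 36.19 °C (positive, so assuming full melt was valid).

T_f ≈ 36.2 °C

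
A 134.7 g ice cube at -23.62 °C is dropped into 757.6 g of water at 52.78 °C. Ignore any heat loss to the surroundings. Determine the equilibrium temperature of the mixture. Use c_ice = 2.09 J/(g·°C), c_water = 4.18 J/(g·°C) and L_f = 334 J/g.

T_f ≈ 31.0 °C

Heat gained plus heat lost sum to zero:
warm ice to 0 °C: 134.7·2.09·(0 − (-23.62)) = 6649.6
  latent heat to melt: 134.7·334 = 44990
  meltwater 0→T: 134.7·4.18·T = 563.05 T
  water cools: 757.6·4.18·(T − 52.78) = 3166.8(T − 52.78)
3729.8 T = 167142 − 51639 = 115503
T ≈ 30.97 °C — above 0 °C, consistent with complete melting.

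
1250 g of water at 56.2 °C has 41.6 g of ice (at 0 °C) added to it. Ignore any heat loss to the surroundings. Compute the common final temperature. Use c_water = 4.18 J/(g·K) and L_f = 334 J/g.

T_f ≈ 51.8 °C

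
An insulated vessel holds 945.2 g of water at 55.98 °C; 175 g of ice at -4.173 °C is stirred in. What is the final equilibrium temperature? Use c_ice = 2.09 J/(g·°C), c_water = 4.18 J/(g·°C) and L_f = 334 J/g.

T_f ≈ 34.4 °C

Taking heat into each body as positive, Σ m c ΔT = 0:
ice -4.173→0 °C: 175·2.09·4.173 = 1526.3; melt ice: 175·334 = 58450; meltwater 0→T: 175·4.18·T = 731.5 T; water cools: 945.2·4.18·(T − 55.98) = 3950.9(T − 55.98)
4682.4 T = 221173 − 59976 = 161197
T ≈ 34.43 °C. Since T > 0 °C, the all-ice-melts assumption holds.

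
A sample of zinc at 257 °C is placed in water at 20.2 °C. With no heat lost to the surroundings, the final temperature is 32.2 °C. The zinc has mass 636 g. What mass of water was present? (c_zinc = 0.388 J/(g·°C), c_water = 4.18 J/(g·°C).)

|Q_zinc| = |Q_water|:
636×0.388×(257 − 32.2) = m×4.18×(32.2 − 20.2)
50.16 m = 55473  ⇒  m ≈ 1106 g

m ≈ 1110 g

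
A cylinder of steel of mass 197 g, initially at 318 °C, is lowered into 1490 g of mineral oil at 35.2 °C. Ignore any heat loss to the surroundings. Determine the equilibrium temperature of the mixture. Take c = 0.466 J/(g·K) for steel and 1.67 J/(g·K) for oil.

T_f ≈ 45.3 °C

Taking heat into each body as positive, Σ m c ΔT = 0:
197×0.466×(T − 318) + 1490×1.67×(T − 35.2) = 0
2580.1 T = 116781
T ≈ 45.26 °C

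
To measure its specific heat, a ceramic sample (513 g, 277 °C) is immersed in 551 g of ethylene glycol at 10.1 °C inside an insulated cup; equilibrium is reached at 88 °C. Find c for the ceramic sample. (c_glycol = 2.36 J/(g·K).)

c ≈ 1.04 J/(g·K)

m_s c (T_s − T_f) = m_glycol c_glycol (T_f − T_0):
513·c·(277 − 88) = 551·2.36·(88 − 10.1)
96957 c = 101298  ⇒  c ≈ 1.045 J/(g·K)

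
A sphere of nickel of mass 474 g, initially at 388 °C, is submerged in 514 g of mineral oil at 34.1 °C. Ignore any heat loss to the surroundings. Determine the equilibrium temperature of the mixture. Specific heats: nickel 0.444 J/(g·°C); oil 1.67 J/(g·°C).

T_f ≈ 103.8 °C

Let T be the final temperature. ΣQ_i = 0:
474·0.444·(T − 388) + 514·1.67·(T − 34.1) = 0
210.46(T − 388) + 858.38(T − 34.1) = 0
(210.46 + 858.38) T = 210.46·388 + 858.38·34.1
T ≈ 103.78 °C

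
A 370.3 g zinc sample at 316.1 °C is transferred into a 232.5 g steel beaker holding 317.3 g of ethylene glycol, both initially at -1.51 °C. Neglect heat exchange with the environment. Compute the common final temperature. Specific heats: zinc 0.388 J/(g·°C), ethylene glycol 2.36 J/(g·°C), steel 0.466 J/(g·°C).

T_f ≈ 44.1 °C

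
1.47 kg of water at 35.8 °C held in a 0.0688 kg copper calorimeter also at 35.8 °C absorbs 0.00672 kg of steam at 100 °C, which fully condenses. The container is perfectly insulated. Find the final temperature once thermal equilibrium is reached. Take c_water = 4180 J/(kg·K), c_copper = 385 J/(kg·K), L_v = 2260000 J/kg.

Energy conservation, ΣQ = 0:
steam→water at 100 °C releases m L_v = 0.00672×2260000 = 15187; condensate cools 100→T: 0.00672×4180×(T − 100) = 28.09(T − 100); original water: 6144.6(T − 35.8); cup: 26.49(T − 35.8)
6199.2 T = 15187 + 2809 + 220925 = 238921
T ≈ 38.54 °C — below 100 °C, confirming all the steam condensed.

T_f ≈ 38.5 °C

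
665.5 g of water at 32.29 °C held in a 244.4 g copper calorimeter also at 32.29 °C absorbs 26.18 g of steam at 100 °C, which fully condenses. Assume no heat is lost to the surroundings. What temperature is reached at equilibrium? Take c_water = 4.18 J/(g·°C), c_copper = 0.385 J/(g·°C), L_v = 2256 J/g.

T_f ≈ 54.6 °C

Let T be the final temperature. ΣQ_i = 0:
latent heat released on condensation: 26.18×2256 = 59062
  condensate cools 100→T: 26.18×4.18×(T − 100) = 109.43(T − 100)
  water warms: 665.5×4.18×(T − 32.29) = 2781.8(T − 32.29)
  copper cup: 244.4×0.385×(T − 32.29) = 94.09(T − 32.29)
2985.3 T = 59062 + 10943 + 92862 = 162868
T ≈ 54.56 °C (< 100 °C, so full condensation is consistent).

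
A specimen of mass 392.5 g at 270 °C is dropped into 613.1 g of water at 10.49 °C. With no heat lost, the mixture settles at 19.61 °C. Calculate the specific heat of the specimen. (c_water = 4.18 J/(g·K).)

c ≈ 0.238 J/(g·K)

Heat lost by the specimen = heat gained by the water:
392.5·c·(270 − 19.61) = 613.1·4.18·(19.61 − 10.49)
98278 c = 23372  ⇒  c ≈ 0.2378 J/(g·K)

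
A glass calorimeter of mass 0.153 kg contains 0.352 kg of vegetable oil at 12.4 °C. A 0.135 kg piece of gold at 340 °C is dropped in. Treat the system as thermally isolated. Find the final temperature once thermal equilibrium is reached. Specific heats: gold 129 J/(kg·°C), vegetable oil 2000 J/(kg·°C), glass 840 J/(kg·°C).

Taking heat into each body as positive, Σ m c ΔT = 0:
0.135×129×(T − 340) + 0.352×2000×(T − 12.4) + 0.153×840×(T − 12.4) = 0
(17.42 + 704 + 128.52) T = 17.42×340 + 704×12.4 + 128.52×12.4
T = 16244/849.94 ≈ 19.11 °C

T_f ≈ 19.1 °C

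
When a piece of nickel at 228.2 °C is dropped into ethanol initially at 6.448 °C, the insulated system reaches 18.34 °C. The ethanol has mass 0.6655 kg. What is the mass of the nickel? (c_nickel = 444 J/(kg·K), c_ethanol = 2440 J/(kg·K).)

m ≈ 0.207 kg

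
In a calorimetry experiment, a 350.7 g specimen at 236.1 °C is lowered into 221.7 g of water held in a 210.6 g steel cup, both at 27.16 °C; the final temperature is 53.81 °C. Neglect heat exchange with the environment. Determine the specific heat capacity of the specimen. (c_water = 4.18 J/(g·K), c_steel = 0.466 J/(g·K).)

c ≈ 0.427 J/(g·K)

Let T be the final temperature. ΣQ_i = 0:
350.7·c·(53.81 − 236.1) + 221.7·4.18·(53.81 − 27.16) + 210.6·0.466·(53.81 − 27.16) = 0
-63929 c = -27312
c = -27312/-63929 ≈ 0.4272 J/(g·K)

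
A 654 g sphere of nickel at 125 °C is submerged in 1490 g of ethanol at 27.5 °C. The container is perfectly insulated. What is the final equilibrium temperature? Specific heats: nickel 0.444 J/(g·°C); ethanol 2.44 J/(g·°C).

Taking heat into each body as positive, Σ m c ΔT = 0:
654*0.444*(T − 125) + 1490*2.44*(T − 27.5) = 0
(290.38 + 3635.6) T = 290.38*125 + 3635.6*27.5
T = 136276/3926 ≈ 34.71 °C

T_f ≈ 34.7 °C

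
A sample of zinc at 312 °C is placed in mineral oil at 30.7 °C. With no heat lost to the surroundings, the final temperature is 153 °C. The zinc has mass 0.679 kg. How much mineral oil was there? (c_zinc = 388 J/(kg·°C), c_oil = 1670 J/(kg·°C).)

|Q_zinc| = |Q_oil|:
0.679·388·(312 − 153) = m·1670·(153 − 30.7)
204241 m = 41889  ⇒  m ≈ 0.2051 kg

m ≈ 0.205 kg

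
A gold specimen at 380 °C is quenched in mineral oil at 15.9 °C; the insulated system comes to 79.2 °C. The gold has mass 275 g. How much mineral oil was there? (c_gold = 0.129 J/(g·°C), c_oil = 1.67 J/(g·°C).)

|Q_gold| = |Q_oil|:
275×0.129×(380 − 79.2) = m×1.67×(79.2 − 15.9)
105.71 m = 10671  ⇒  m ≈ 100.9 g

m ≈ 101 g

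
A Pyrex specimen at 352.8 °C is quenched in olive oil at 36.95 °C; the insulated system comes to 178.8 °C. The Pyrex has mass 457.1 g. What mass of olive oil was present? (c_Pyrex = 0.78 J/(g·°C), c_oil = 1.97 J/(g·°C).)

|Q_Pyrex| = |Q_oil|:
457.1·0.78·(352.8 − 178.8) = m·1.97·(178.8 − 36.95)
279.44 m = 62038  ⇒  m ≈ 222 g

m ≈ 222 g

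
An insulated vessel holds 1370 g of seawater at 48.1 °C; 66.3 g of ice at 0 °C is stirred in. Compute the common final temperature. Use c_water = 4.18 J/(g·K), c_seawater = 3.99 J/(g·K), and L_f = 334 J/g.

Heat gained plus heat lost sum to zero:
latent heat to melt: 66.3·334 = 22144; warm the meltwater: 277.13 T; seawater: 5466.3(T − 48.1)
5743.4 T = 262929 − 22144 = 240785
T ≈ 41.92 °C (positive, so assuming full melt was valid).

T_f ≈ 41.9 °C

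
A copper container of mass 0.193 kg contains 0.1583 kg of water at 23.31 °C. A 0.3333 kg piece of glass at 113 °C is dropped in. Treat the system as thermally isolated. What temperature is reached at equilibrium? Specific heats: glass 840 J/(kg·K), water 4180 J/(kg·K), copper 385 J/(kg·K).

Setting the total heat transfer to zero:
0.3333×840×(T − 113) + 0.1583×4180×(T − 23.31) + 0.193×385×(T − 23.31) = 0
279.97(T − 113) + 661.69(T − 23.31) + 74.31(T − 23.31) = 0
(279.97 + 661.69 + 74.31) T = 279.97×113 + 661.69×23.31 + 74.31×23.31
T = 48793/1016 ≈ 48.03 °C

T_f ≈ 48.0 °C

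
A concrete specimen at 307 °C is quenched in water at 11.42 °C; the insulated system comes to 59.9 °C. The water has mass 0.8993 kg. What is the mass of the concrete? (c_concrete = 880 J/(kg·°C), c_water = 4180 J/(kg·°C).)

Net heat exchanged in the isolated system is zero:
m·880·(59.9 − 307) + 0.8993·4180·(59.9 − 11.42) = 0
-217448 m = -182240
m = -182240/-217448 ≈ 0.8381 kg

m ≈ 0.838 kg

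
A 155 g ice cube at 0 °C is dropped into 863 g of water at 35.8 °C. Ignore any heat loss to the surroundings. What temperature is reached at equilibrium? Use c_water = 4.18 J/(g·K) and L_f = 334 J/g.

Conservation of energy gives ΣQ = 0:
latent heat to melt: 155·334 = 51770; warm the meltwater: 647.9 T; water: 3607.3(T − 35.8)
4255.2 T = 129143 − 51770 = 77373
T ≈ 18.18 °C. Since T > 0 °C, the all-ice-melts assumption holds.

T_f ≈ 18.2 °C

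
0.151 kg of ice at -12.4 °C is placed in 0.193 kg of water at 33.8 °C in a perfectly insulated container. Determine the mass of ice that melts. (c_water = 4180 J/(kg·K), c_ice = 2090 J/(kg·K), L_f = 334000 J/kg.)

Cooling the water to 0 °C releases 0.193×4180×33.8 = 27268 J.
Of that, 0.151×2090×12.4 = 3913.3 J goes to bring the ice to 0 °C, leaving 23354 J.
To melt every bit of ice: 0.151×334000 = 50434 J.
That's not enough to melt it all — equilibrium is at 0 °C with ice remaining.
m_melted×334000 = 23354  ⇒  m_melted ≈ 0.06992 kg.

m_melted ≈ 0.0699 kg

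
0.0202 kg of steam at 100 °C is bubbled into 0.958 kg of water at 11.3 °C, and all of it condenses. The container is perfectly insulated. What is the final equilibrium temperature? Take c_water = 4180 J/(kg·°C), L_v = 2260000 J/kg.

Energy balance with sensible and latent terms:
condense steam: −0.0202×2260000 = −45652; condensate cools 100→T: 0.0202×4180×(T − 100) = 84.44(T − 100); original water: 4004.4(T − 11.3)
4088.9 T = 45652 + 8443.6 + 45250 = 99346
T ≈ 24.30 °C (< 100 °C, so full condensation is consistent).

T_f ≈ 24.3 °C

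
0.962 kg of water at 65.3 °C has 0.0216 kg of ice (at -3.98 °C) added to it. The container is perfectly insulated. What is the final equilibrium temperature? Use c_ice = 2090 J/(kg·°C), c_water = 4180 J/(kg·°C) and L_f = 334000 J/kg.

T_f ≈ 62.1 °C

Conservation of energy gives ΣQ = 0:
ice -3.98→0 °C: 0.0216·2090·3.98 = 179.67; melt ice: 0.0216·334000 = 7214.4; meltwater 0→T: 0.0216·4180·T = 90.29 T; water cools: 0.962·4180·(T − 65.3) = 4021.2(T − 65.3)
4111.4 T = 262582 − 7394.1 = 255188
T ≈ 62.07 °C. Since T > 0 °C, the all-ice-melts assumption holds.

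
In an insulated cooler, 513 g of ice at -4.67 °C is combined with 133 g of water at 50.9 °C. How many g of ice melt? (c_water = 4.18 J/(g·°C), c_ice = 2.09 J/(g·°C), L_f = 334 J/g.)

Water can give up m c ΔT = 133×4.18×50.9 = 28297 J before reaching 0 °C.
Warming the ice to 0 °C takes 513×2.09×4.67 = 5007 J, leaving 23290 J for melting.
Melting all 513 g of ice would need 513×334 = 171342 J.
23290 J < 171342 J, so only part of the ice melts and the system sits at 0 °C.
m_melted×334 = 23290  ⇒  m_melted ≈ 69.73 g.

m_melted ≈ 69.7 g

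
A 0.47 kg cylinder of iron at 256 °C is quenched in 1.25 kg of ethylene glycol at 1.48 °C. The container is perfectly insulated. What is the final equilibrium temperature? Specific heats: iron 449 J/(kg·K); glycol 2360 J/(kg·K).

T_f ≈ 18.5 °C

Net heat exchanged in the isolated system is zero:
0.47·449·(T − 256) + 1.25·2360·(T − 1.48) = 0
211.03(T − 256) + 2950(T − 1.48) = 0
3161 T = 58390
T = 58390/3161 ≈ 18.47 °C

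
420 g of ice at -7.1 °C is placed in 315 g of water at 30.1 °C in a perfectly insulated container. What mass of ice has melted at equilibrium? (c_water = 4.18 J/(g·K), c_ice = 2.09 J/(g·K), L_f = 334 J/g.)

m_melted ≈ 100 g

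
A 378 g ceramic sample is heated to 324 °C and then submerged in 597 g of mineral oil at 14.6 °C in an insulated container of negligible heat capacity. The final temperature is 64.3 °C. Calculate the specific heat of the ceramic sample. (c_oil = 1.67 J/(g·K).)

m_s c (T_s − T_f) = m_oil c_oil (T_f − T_0):
378·c·(324 − 64.3) = 597·1.67·(64.3 − 14.6)
98167 c = 49550  ⇒  c ≈ 0.5048 J/(g·K)

c ≈ 0.505 J/(g·K)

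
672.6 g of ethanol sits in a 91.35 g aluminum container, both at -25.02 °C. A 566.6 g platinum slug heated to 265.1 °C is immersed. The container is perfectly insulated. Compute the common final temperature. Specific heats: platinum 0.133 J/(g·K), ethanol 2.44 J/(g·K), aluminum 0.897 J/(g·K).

Setting the total heat transfer to zero:
566.6·0.133·(T − 265.1) + 672.6·2.44·(T − (-25.02)) + 91.35·0.897·(T − (-25.02)) = 0
(75.36 + 1641.1 + 81.94) T = 75.36·265.1 + 1641.1·(-25.02) + 81.94·(-25.02)
T = -23134 / 1798.4 = -12.9 °C

T_f ≈ -12.9 °C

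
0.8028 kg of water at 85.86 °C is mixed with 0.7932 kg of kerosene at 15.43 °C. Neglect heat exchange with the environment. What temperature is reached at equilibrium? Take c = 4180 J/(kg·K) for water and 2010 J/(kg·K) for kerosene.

T_f ≈ 63.2 °C

Set heat shed by the hot body equal to heat absorbed by the cold body:
0.8028×4180×(85.86 − T) = 0.7932×2010×(T − 15.43)
3355.7(85.86 − T) = 1594.3(T − 15.43)
4950 T = 312721  ⇒  T ≈ 63.18 °C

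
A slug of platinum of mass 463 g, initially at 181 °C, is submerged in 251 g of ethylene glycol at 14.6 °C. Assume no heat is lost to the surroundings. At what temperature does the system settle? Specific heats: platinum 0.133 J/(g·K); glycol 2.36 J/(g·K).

|Q_platinum| = |Q_glycol|:
463×0.133×(181 − T) = 251×2.36×(T − 14.6)
61.58(181 − T) = 592.36(T − 14.6)
653.94 T = 19794  ⇒  T ≈ 30.27 °C

T_f ≈ 30.3 °C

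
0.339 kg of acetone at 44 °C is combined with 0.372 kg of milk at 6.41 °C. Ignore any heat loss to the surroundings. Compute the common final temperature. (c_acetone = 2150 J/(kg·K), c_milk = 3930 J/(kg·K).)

T_f ≈ 18.9 °C

Heat lost by the acetone equals heat gained by the milk:
0.339*2150*(44 − T) = 0.372*3930*(T − 6.41)
728.85(44 − T) = 1462(T − 6.41)
2190.8 T = 41441  ⇒  T ≈ 18.92 °C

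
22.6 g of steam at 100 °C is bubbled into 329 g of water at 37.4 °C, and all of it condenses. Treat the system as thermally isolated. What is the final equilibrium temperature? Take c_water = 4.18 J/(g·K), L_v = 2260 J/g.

T_f ≈ 76.2 °C

Heat gained plus heat lost sum to zero:
steam→water at 100 °C releases m L_v = 22.6×2260 = 51076; condensed water 100 °C→T: 94.47(T − 100); water warms: 329×4.18×(T − 37.4) = 1375.2(T − 37.4)
1469.7 T = 51076 + 9446.8 + 51433 = 111956
T ≈ 76.18 °C, under the boiling point, so the assumption holds.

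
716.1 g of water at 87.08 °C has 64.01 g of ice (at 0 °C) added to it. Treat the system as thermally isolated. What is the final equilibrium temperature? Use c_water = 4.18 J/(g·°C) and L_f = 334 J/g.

Heat gained plus heat lost sum to zero:
latent heat to melt: 64.01×334 = 21379; warm the meltwater: 267.56 T; water: 2993.3(T − 87.08)
3260.9 T = 260656 − 21379 = 239277
T ≈ 73.38 °C. Since T > 0 °C, the all-ice-melts assumption holds.

T_f ≈ 73.4 °C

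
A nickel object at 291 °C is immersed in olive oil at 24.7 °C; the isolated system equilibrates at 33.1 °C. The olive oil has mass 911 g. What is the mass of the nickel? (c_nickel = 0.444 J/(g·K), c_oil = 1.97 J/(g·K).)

Setting the total heat transfer to zero:
m·0.444·(33.1 − 291) + 911·1.97·(33.1 − 24.7) = 0
-114.51 m = -15075
m = -15075/-114.51 ≈ 131.7 g

m ≈ 132 g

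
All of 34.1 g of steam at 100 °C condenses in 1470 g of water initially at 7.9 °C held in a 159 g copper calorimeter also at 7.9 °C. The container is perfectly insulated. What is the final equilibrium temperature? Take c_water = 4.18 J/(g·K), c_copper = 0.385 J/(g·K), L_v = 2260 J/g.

Let T be the final temperature. ΣQ_i = 0:
condense steam: −34.1·2260 = −77066
  condensed water 100 °C→T: 142.54(T − 100)
  water warms: 1470·4.18·(T − 7.9) = 6144.6(T − 7.9)
  cup: 61.22(T − 7.9)
6348.4 T = 77066 + 14254 + 49026 = 140346
T ≈ 22.11 °C — below 100 °C, confirming all the steam condensed.

T_f ≈ 22.1 °C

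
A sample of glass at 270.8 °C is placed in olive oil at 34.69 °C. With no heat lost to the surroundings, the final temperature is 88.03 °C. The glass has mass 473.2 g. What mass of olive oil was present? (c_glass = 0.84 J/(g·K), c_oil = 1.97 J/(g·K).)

Heat lost by the glass = heat gained by the oil:
473.2·0.84·(270.8 − 88.03) = m·1.97·(88.03 − 34.69)
105.08 m = 72649  ⇒  m ≈ 691.4 g

m ≈ 691 g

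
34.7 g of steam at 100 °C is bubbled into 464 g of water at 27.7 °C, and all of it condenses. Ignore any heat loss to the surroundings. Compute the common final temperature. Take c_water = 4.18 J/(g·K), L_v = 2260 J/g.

Setting the total heat transfer to zero:
condense steam: −34.7·2260 = −78422; condensate cools 100→T: 34.7·4.18·(T − 100) = 145.05(T − 100); water warms: 464·4.18·(T − 27.7) = 1939.5(T − 27.7)
2084.6 T = 78422 + 14505 + 53725 = 146651
T ≈ 70.35 °C — below 100 °C, confirming all the steam condensed.

T_f ≈ 70.4 °C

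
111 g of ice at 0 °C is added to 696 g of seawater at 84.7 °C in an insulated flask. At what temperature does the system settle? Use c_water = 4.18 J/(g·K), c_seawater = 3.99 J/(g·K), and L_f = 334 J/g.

Let T be the final temperature. ΣQ_i = 0:
fusion: m_ice L_f = 111×334 = 37074
  warm the meltwater: 463.98 T
  seawater: 2777(T − 84.7)
3241 T = 235215 − 37074 = 198141
T ≈ 61.14 °C — above 0 °C, consistent with complete melting.

T_f ≈ 61.1 °C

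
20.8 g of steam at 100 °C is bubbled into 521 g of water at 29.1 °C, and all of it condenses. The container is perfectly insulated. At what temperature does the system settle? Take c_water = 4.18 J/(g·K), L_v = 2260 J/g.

T_f ≈ 52.6 °C

Net heat exchanged in the isolated system is zero:
condense steam: −20.8×2260 = −47008; condensed water 100 °C→T: 86.94(T − 100); water warms: 521×4.18×(T − 29.1) = 2177.8(T − 29.1)
2264.7 T = 47008 + 8694.4 + 63373 = 119076
T ≈ 52.58 °C (< 100 °C, so full condensation is consistent).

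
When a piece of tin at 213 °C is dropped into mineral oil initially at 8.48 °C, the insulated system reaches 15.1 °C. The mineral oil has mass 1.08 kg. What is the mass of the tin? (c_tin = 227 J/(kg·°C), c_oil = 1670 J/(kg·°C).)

m ≈ 0.266 kg

Heat lost by the tin = heat gained by the oil:
m·227·(213 − 15.1) = 1.08·1670·(15.1 − 8.48)
44923 m = 11940  ⇒  m ≈ 0.2658 kg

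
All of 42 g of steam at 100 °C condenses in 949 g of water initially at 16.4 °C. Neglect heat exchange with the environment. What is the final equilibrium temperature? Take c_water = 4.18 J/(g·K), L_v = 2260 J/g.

T_f ≈ 42.9 °C

Let T be the final temperature. ΣQ_i = 0:
condense steam: −42×2260 = −94920; condensate cools 100→T: 42×4.18×(T − 100) = 175.56(T − 100); water warms: 949×4.18×(T − 16.4) = 3966.8(T − 16.4)
4142.4 T = 94920 + 17556 + 65056 = 177532
T ≈ 42.86 °C — below 100 °C, confirming all the steam condensed.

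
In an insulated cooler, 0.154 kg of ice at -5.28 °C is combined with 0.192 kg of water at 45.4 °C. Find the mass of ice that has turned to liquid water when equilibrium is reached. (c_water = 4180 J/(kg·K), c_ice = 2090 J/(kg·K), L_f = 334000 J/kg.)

m_melted ≈ 0.104 kg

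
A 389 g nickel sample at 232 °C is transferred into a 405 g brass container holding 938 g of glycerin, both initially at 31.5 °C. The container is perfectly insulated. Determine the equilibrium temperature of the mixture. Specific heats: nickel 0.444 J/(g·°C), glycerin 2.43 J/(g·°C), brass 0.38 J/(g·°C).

With ΣQ=0 the equilibrium temperature is the m·c-weighted mean:
T_f = (172.72·232 + 2279.3·31.5 + 153.9·31.5) / (172.72 + 2279.3 + 153.9)
    = 116717 / 2606 ≈ 44.79 °C

T_f ≈ 44.8 °C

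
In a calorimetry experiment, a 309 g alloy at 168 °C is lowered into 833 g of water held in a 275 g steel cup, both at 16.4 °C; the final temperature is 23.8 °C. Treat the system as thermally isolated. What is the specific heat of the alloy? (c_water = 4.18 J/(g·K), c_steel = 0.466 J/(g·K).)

c ≈ 0.6 J/(g·K)

Setting the total heat transfer to zero:
309×c×(23.8 − 168) + 833×4.18×(23.8 − 16.4) + 275×0.466×(23.8 − 16.4) = 0
-44558 c = -26715
c = -26715/-44558 ≈ 0.5996 J/(g·K)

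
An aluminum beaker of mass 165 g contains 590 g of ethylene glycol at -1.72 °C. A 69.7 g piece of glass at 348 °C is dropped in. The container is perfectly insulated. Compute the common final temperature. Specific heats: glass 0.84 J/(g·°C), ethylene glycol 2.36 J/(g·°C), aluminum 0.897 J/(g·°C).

T_f ≈ 11.1 °C

T_f is the heat-capacity-weighted average of the initial temperatures:
T_f = (58.55·348 + 1392.4·(-1.72) + 148·(-1.72)) / (58.55 + 1392.4 + 148)
    = 17725 / 1599 ≈ 11.09 °C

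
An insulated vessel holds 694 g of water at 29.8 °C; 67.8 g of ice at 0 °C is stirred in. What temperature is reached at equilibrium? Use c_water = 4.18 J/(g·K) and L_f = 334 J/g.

T_f ≈ 20.0 °C

Sum of m c ΔT and latent-heat terms is zero:
latent heat to melt: 67.8·334 = 22645; warm the meltwater: 283.4 T; water: 2900.9(T − 29.8)
3184.3 T = 86447 − 22645 = 63802
T ≈ 20.04 °C (positive, so assuming full melt was valid).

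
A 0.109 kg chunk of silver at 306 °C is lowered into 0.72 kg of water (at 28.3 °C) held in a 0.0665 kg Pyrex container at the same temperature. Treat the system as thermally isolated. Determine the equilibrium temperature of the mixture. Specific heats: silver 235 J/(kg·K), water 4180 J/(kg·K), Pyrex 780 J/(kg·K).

Taking heat into each body as positive, Σ m c ΔT = 0:
0.109*235*(T − 306) + 0.72*4180*(T − 28.3) + 0.0665*780*(T − 28.3) = 0
25.61(T − 306) + 3009.6(T − 28.3) + 51.87(T − 28.3) = 0
(25.61 + 3009.6 + 51.87) T = 25.61*306 + 3009.6*28.3 + 51.87*28.3
T ≈ 30.60 °C

T_f ≈ 30.6 °C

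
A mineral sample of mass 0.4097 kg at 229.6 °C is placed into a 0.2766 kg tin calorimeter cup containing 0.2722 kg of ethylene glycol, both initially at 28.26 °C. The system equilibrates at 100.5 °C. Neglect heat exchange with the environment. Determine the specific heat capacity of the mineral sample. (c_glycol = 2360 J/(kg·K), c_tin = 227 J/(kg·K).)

Energy conservation, ΣQ = 0:
0.4097×c×(100.5 − 229.6) + 0.2722×2360×(100.5 − 28.26) + 0.2766×227×(100.5 − 28.26) = 0
-52.89 c = -50942
c = -50942/-52.89 ≈ 963.1 J/(kg·K)

c ≈ 963 J/(kg·K)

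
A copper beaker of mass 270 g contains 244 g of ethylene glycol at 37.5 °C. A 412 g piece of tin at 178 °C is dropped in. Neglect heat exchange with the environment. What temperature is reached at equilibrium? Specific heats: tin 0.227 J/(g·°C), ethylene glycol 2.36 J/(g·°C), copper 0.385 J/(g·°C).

Let T be the final temperature. ΣQ_i = 0:
412×0.227×(T − 178) + 244×2.36×(T − 37.5) + 270×0.385×(T − 37.5) = 0
(93.52 + 575.84 + 103.95) T = 93.52×178 + 575.84×37.5 + 103.95×37.5
T = 42139 / 773.31 = 54.5 °C

T_f ≈ 54.5 °C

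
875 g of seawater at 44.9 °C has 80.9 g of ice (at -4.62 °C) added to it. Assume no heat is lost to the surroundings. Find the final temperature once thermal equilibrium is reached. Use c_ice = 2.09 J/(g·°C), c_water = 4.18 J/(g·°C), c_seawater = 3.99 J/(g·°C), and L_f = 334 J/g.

T_f ≈ 33.7 °C

Sum of m c ΔT and latent-heat terms is zero:
warm ice to 0 °C: 80.9·2.09·(0 − (-4.62)) = 781.15
  latent heat to melt: 80.9·334 = 27021
  meltwater 0→T: 80.9·4.18·T = 338.16 T
  seawater cools: 875·3.99·(T − 44.9) = 3491.2(T − 44.9)
3829.4 T = 156757 − 27802 = 128955
T ≈ 33.67 °C. Since T > 0 °C, the all-ice-melts assumption holds.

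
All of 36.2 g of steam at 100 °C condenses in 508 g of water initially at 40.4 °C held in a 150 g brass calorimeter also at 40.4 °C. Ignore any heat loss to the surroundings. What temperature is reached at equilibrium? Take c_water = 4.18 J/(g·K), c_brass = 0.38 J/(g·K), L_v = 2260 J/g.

Sum of m c ΔT and latent-heat terms is zero:
condense steam: −36.2×2260 = −81812; condensate cools 100→T: 36.2×4.18×(T − 100) = 151.32(T − 100); water warms: 508×4.18×(T − 40.4) = 2123.4(T − 40.4); cup: 57(T − 40.4)
2331.8 T = 81812 + 15132 + 88090 = 185033
T ≈ 79.35 °C — below 100 °C, confirming all the steam condensed.

T_f ≈ 79.4 °C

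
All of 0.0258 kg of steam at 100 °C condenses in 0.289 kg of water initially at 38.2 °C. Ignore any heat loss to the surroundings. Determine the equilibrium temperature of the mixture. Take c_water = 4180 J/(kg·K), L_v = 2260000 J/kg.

Sum of m c ΔT and latent-heat terms is zero:
steam→water at 100 °C releases m L_v = 0.0258·2260000 = 58308
  condensate cools 100→T: 0.0258·4180·(T − 100) = 107.84(T − 100)
  original water: 1208(T − 38.2)
1315.9 T = 58308 + 10784 + 46146 = 115239
T ≈ 87.58 °C — below 100 °C, confirming all the steam condensed.

T_f ≈ 87.6 °C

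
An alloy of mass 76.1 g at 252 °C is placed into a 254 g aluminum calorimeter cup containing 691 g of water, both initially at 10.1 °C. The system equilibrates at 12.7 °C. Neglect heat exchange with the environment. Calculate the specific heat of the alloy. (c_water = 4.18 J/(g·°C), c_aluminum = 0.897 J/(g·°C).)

c ≈ 0.445 J/(g·°C)

Conservation of energy gives ΣQ = 0:
76.1·c·(12.7 − 252) + 691·4.18·(12.7 − 10.1) + 254·0.897·(12.7 − 10.1) = 0
-18211 c = -8102.2
c = -8102.2/-18211 ≈ 0.4449 J/(g·°C)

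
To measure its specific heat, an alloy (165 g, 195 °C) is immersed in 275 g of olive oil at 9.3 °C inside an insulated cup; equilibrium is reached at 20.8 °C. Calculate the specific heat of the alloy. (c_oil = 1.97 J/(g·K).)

m_s c (T_s − T_f) = m_oil c_oil (T_f − T_0):
165×c×(195 − 20.8) = 275×1.97×(20.8 − 9.3)
28743 c = 6230.1  ⇒  c ≈ 0.2168 J/(g·K)

c ≈ 0.217 J/(g·K)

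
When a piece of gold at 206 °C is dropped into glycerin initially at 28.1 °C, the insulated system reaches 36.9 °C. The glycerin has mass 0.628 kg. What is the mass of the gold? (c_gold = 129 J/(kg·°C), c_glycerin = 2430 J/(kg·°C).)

m ≈ 0.616 kg

Taking heat into each body as positive, Σ m c ΔT = 0:
m×129×(36.9 − 206) + 0.628×2430×(36.9 − 28.1) = 0
-21814 m = -13429
m = -13429/-21814 ≈ 0.6156 kg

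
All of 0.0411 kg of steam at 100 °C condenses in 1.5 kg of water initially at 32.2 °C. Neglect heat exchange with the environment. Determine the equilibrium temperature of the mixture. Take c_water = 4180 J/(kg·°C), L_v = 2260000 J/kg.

Conservation of energy gives ΣQ = 0:
condense steam: −0.0411×2260000 = −92886
  condensed water 100 °C→T: 171.8(T − 100)
  water warms: 1.5×4180×(T − 32.2) = 6270(T − 32.2)
6441.8 T = 92886 + 17180 + 201894 = 311960
T ≈ 48.43 °C — below 100 °C, confirming all the steam condensed.

T_f ≈ 48.4 °C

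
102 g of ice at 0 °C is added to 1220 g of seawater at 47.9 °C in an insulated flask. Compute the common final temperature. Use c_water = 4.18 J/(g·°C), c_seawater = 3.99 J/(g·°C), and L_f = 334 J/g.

Net heat exchanged in the isolated system is zero:
melt ice: 102·334 = 34068
  meltwater 0→T: 102·4.18·T = 426.36 T
  seawater: 4867.8(T − 47.9)
5294.2 T = 233168 − 34068 = 199100
T ≈ 37.61 °C (positive, so assuming full melt was valid).

T_f ≈ 37.6 °C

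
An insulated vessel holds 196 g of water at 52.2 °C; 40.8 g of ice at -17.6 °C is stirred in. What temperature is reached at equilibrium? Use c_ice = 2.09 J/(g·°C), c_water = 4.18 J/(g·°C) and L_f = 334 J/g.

T_f ≈ 27.9 °C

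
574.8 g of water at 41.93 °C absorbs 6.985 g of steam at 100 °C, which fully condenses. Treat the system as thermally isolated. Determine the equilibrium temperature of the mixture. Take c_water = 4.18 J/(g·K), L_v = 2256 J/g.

Sum of m c ΔT and latent-heat terms is zero:
steam→water at 100 °C releases m L_v = 6.985·2256 = 15758
  condensate cools 100→T: 6.985·4.18·(T − 100) = 29.2(T − 100)
  original water: 2402.7(T − 41.93)
2431.9 T = 15758 + 2919.7 + 100744 = 119422
T ≈ 49.11 °C, under the boiling point, so the assumption holds.

T_f ≈ 49.1 °C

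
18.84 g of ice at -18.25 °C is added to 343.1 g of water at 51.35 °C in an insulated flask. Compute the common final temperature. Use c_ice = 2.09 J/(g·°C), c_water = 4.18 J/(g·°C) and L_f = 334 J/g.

T_f ≈ 44.0 °C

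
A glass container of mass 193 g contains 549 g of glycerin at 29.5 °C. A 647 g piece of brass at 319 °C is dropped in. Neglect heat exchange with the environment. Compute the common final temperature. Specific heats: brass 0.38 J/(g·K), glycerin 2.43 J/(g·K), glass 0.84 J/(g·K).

T_f ≈ 70.4 °C

T_f is the heat-capacity-weighted average of the initial temperatures:
T_f = (245.86*319 + 1334.1*29.5 + 162.12*29.5) / (245.86 + 1334.1 + 162.12)
    = 122567 / 1742.1 ≈ 70.36 °C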